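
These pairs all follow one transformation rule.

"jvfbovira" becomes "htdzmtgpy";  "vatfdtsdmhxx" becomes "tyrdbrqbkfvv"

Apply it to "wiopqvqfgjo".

The pattern: shift every letter 2 places backward in the alphabet (wrapping around).
For "wiopqvqfgjo" the result is "ugmnotodehm".

ugmnotodehm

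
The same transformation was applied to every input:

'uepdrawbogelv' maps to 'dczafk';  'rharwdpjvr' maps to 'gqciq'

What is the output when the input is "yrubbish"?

qahg

The pattern: shift every letter 1 place backward in the alphabet (wrapping around), then keep every other character starting from the second (positions 2nd, 4th, 6th, ...).
Starting from "yrubbish": after the first operation, "xqtaahrg"; after the second, "qahg".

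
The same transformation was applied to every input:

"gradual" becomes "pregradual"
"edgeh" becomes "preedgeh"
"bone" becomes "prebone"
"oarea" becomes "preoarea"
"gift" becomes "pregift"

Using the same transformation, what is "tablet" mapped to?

pretablet

Each output is the input with this applied: prepend "pre".
Doing the same to "tablet": "pretablet".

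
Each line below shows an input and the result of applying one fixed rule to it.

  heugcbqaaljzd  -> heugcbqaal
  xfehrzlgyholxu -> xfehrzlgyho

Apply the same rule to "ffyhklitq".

ffyhkl

Looking at the pairs, the operation is to delete the last 3 characters.
"ffyhklitq" → "ffyhkl".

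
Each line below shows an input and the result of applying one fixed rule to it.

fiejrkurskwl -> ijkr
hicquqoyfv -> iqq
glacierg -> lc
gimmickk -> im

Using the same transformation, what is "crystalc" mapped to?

rs

In each case the input is transformed by: delete the last 3 characters, then keep every other character starting from the second (positions 2nd, 4th, 6th, ...).
Applying both steps to "crystalc": "cryst", then "rs".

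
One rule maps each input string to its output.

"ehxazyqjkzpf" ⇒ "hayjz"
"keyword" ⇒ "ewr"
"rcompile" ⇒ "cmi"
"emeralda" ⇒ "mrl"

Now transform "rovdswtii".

In each case the input is transformed by: delete the last character, then keep every other character starting from the second (positions 2nd, 4th, 6th, ...).
Applying that to "rovdswtii" gives "odwi".
(Check on "emeralda": → "emerald" → "mrl" ✓)

odwi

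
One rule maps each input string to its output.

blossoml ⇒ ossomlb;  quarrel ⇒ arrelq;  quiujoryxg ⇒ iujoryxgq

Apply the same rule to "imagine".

aginei

In each case the input is transformed by: move the first character to the end, then delete the first character.
On "imagine" that produces "aginei".
(Check on "blossoml": → "lossomlb" → "ossomlb" ✓)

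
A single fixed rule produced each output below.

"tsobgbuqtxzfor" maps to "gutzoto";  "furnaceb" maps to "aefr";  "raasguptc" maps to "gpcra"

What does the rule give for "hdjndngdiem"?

dgimhj

What's happening: keep every other character starting from the first (positions 1st, 3rd, 5th, ...), then move the first 2 characters to the end (rotate left by 2).
On "hdjndngdiem": the first step gives "hjdgim", and the second then gives "dgimhj".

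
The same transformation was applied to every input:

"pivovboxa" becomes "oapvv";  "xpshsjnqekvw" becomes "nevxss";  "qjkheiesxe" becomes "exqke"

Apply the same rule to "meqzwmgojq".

The pattern: keep every other character starting from the first (positions 1st, 3rd, 5th, ...), then move the first 3 characters to the end (rotate left by 3).
Working it through for "meqzwmgojq": intermediate "mqwgj", final "gjmqw".

gjmqw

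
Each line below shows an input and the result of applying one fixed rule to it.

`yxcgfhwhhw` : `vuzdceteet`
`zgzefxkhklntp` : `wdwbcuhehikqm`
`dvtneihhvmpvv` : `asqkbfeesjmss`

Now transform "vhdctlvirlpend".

In each case the input is transformed by: shift every letter 3 places backward in the alphabet (wrapping around).
Applying that to "vhdctlvirlpend" gives "seazqisfoimbka".

seazqisfoimbka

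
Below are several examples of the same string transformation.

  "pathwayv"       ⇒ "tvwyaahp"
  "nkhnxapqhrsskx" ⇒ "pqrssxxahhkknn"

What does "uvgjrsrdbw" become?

Each output is the input with this applied: sort the characters into alphabetical order, then swap the front and back halves of the string.
Doing the same to "uvgjrsrdbw": "rsuvwbdgjr".

rsuvwbdgjr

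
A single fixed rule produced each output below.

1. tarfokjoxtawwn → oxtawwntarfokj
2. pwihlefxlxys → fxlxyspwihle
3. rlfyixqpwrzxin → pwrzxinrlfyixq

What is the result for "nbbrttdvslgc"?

dvslgcnbbrtt

The transformation: swap the front and back halves of the string.
Doing the same to "nbbrttdvslgc": "dvslgcnbbrtt".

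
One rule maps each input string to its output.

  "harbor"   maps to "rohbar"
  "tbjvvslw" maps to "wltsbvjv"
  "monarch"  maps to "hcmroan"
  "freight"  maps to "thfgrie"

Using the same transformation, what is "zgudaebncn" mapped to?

The rule is to move the last character to the front, then take characters alternately from the front and the back (1st, last, 2nd, 2nd-last, ...).
Working it through for "zgudaebncn": intermediate "nzgudaebnc", final "nczngbueda".
(Check on "harbor": → "rharbo" → "rohbar" ✓)

nczngbueda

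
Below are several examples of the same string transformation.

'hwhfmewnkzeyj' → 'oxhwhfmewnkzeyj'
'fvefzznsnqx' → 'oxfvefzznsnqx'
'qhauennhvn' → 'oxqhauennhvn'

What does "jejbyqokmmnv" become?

Rule — prepend "ox".
Doing the same to "jejbyqokmmnv": "oxjejbyqokmmnv".

oxjejbyqokmmnv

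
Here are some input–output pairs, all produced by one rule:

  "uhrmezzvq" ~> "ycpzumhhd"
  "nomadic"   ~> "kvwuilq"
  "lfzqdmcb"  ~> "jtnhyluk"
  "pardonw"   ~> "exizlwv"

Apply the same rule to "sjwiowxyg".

oareqwefg

What's happening: move the last character to the front, then shift every letter 8 places forward in the alphabet (wrapping around).
Working it through for "sjwiowxyg": intermediate "gsjwiowxy", final "oareqwefg".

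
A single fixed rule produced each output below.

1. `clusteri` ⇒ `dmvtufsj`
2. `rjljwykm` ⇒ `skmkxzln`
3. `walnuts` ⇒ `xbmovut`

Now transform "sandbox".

tboecpy

Looking at the pairs, the operation is to shift every letter 1 place forward in the alphabet (wrapping around).
For "sandbox" the result is "tboecpy".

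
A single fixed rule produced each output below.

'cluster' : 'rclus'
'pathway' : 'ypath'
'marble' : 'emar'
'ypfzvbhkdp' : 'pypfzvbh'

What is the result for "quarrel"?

lquar

The rule is to move the last 3 characters to the front (rotate right by 3), then delete the first 2 characters.
On "quarrel" that produces "lquar".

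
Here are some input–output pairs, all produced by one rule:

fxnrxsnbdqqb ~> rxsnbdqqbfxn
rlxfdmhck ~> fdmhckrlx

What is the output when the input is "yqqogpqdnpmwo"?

The transformation: move the first 3 characters to the end (rotate left by 3).
On "yqqogpqdnpmwo" that produces "ogpqdnpmwoyqq".

ogpqdnpmwoyqq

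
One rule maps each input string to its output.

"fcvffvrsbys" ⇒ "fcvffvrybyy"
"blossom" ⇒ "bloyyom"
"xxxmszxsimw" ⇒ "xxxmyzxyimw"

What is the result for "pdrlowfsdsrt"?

pdrlowfydyrt

In each case the input is transformed by: replace every "s" with "y".
For "pdrlowfsdsrt" the result is "pdrlowfydyrt".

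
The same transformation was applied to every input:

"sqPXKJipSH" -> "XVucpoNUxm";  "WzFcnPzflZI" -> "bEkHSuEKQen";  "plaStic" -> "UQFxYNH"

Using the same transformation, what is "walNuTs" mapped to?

BFQsZyX

Looking at the pairs, the operation is to shift every letter 5 places forward in the alphabet (wrapping around), then flip the case of every letter.
"walNuTs" → "BFQsZyX".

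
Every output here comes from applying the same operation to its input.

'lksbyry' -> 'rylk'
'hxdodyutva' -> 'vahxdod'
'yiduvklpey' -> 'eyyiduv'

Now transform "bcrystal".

albcr

In each case the input is transformed by: move the last 2 characters to the front (rotate right by 2), then delete the last 3 characters.
"bcrystal" → "albcryst" → "albcr".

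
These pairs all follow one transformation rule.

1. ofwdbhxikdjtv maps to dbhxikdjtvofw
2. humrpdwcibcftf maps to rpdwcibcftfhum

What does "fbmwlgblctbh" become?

Rule — move the first 3 characters to the end (rotate left by 3).
Doing the same to "fbmwlgblctbh": "wlgblctbhfbm".

wlgblctbhfbm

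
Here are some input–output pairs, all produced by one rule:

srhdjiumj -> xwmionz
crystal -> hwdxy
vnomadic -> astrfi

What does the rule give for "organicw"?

Rule — shift every letter 5 places forward in the alphabet (wrapping around), then delete the last 2 characters.
Applying both steps to "organicw": "twlfsnhb", then "twlfsn".

twlfsn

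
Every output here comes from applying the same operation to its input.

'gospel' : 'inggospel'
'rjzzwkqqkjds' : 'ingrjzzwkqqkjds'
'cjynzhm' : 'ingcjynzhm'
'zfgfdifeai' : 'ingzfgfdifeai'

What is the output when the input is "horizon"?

inghorizon

The rule is to prepend "ing".
Doing the same to "horizon": "inghorizon".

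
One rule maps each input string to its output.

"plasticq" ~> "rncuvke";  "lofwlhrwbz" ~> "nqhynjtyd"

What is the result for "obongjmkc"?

Rule — shift every letter 2 places forward in the alphabet (wrapping around), then delete the last character.
Working it through for "obongjmkc": intermediate "qdqpilome", final "qdqpilom".

qdqpilom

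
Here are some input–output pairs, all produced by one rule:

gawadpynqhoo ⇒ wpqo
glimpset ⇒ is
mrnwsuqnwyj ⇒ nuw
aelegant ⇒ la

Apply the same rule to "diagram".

aa

What's happening: keep one character in every 3, starting at position 3 (positions 3rd, 6th, 9th, ...).
So "diagram" becomes "aa".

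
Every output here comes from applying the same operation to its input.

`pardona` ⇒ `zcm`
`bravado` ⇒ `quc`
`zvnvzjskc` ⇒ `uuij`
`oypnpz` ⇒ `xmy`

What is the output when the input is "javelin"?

What's happening: shift every letter 1 place backward in the alphabet (wrapping around), then keep every other character starting from the second (positions 2nd, 4th, 6th, ...).
For "javelin", step one produces "izudkhm"; step two turns that into "zdh".

zdh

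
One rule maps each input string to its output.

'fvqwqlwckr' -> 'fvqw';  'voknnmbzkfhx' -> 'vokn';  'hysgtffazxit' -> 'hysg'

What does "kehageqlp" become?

Looking at the pairs, the operation is to keep only the first 4 characters.
For "kehageqlp" the result is "keha".

keha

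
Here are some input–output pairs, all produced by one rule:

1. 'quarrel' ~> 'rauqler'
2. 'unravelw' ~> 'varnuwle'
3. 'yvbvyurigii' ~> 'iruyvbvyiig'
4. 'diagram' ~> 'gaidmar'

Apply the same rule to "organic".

Each output is the input with this applied: move the last 3 characters to the front (rotate right by 3), then reverse the string.
Applying both steps to "organic": "nicorga", then "agrocin".

agrocin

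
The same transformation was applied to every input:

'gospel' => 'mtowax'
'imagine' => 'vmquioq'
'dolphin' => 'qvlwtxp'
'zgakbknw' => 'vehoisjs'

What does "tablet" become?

mbbijt

Each output is the input with this applied: move the last 2 characters to the front (rotate right by 2), then shift every letter 8 places forward in the alphabet (wrapping around).
"tablet" → "ettabl" → "mbbijt".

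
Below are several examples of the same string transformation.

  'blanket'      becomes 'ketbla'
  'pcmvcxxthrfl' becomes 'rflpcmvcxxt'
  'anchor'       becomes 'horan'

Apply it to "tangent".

enttan

The transformation: move the last 3 characters to the front (rotate right by 3), then delete the last character.
For "tangent", step one produces "enttang"; step two turns that into "enttan".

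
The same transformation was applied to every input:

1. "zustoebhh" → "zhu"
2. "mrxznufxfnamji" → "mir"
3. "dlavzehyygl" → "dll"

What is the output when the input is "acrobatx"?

Each output is the input with this applied: take characters alternately from the front and the back (1st, last, 2nd, 2nd-last, ...), then keep only the first 3 characters.
Doing the same to "acrobatx": "axc".

axc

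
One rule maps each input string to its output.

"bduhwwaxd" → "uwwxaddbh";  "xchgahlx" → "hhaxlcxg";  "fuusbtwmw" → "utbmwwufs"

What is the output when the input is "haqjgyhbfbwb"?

The pattern: swap each adjacent pair of characters (1↔2, 3↔4, ...), then move the first 3 characters to the end (rotate left by 3).
For "haqjgyhbfbwb", step one produces "ahjqygbhbfbw"; step two turns that into "qygbhbfbwahj".
(Check on "fuusbtwmw": → "ufsutbmww" → "utbmwwufs" ✓)

qygbhbfbwahj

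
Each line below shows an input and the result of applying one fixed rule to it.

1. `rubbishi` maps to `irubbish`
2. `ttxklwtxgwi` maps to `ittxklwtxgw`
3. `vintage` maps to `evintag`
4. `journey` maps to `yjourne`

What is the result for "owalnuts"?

The rule is to move the last character to the front.
Applying that to "owalnuts" gives "sowalnut".

sowalnut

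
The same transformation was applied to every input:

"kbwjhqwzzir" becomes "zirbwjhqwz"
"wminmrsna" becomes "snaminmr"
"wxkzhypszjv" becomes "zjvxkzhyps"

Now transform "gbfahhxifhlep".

lepbfahhxifh

The rule is to delete the first character, then move the last 3 characters to the front (rotate right by 3).
"gbfahhxifhlep" → "lepbfahhxifh".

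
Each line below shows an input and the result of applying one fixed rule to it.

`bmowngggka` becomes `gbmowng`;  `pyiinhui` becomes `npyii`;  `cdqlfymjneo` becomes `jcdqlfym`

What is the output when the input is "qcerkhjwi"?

hqcerk

The transformation: delete the last 3 characters, then move the last character to the front.
Starting from "qcerkhjwi": after the first operation, "qcerkh"; after the second, "hqcerk".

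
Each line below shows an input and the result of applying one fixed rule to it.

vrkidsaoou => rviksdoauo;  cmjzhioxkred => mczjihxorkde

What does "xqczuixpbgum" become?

The transformation: swap each adjacent pair of characters (1↔2, 3↔4, ...).
So "xqczuixpbgum" becomes "qxzciupxgbmu".

qxzciupxgbmu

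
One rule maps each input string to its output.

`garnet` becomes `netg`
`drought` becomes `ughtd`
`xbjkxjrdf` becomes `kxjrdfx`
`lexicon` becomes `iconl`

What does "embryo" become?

The rule is to move the first character to the end, then delete the first 2 characters.
Starting from "embryo": after the first operation, "mbryoe"; after the second, "ryoe".

ryoe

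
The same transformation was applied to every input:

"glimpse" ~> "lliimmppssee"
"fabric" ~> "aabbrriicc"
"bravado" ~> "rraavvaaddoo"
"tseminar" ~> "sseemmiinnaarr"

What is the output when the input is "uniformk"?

Looking at the pairs, the operation is to delete the first character, then double every character.
On "uniformk": the first step gives "niformk", and the second then gives "nniiffoorrmmkk".

nniiffoorrmmkk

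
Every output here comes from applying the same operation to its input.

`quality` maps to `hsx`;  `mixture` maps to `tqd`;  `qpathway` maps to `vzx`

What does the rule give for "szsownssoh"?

The pattern: shift every letter 1 place backward in the alphabet (wrapping around), then keep only the last 3 characters.
On "szsownssoh": the first step gives "ryrnvmrrng", and the second then gives "rng".

rng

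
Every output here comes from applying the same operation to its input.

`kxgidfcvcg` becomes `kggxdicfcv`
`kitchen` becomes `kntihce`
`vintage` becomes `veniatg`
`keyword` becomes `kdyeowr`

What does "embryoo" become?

Looking at the pairs, the operation is to move the last character to the front, then swap each adjacent pair of characters (1↔2, 3↔4, ...).
On "embryoo": the first step gives "oembryo", and the second then gives "eobmyro".

eobmyro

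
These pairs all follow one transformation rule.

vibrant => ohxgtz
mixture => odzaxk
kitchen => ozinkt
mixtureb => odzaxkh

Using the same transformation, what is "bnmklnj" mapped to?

The pattern: delete the first character, then shift every letter 6 places forward in the alphabet (wrapping around).
Applying both steps to "bnmklnj": "nmklnj", then "tsqrtp".

tsqrtp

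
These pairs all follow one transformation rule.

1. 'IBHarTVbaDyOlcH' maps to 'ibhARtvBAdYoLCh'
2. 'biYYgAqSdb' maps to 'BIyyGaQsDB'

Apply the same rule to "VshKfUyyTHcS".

Looking at the pairs, the operation is to flip the case of every letter.
On "VshKfUyyTHcS" that produces "vSHkFuYYthCs".

vSHkFuYYthCs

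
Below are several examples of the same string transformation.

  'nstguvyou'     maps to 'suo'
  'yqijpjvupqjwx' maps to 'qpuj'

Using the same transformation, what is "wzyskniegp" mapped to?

Looking at the pairs, the operation is to keep one character in every 3, starting at position 2 (positions 2nd, 5th, 8th, ...).
On "wzyskniegp" that produces "zke".

zke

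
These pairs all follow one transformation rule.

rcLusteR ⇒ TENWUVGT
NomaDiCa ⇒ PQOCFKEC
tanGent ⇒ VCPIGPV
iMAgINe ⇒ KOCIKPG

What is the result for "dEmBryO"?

Rule — shift every letter 2 places forward in the alphabet (wrapping around), then convert every letter to uppercase.
So "dEmBryO" becomes "FGODTAQ".

FGODTAQ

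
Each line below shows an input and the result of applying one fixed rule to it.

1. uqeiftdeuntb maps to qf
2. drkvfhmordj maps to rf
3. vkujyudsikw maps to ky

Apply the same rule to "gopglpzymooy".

The transformation: keep one character in every 3, starting at position 2 (positions 2nd, 5th, 8th, ...), then delete the last 2 characters.
"gopglpzymooy" → "olyo" → "ol".

ol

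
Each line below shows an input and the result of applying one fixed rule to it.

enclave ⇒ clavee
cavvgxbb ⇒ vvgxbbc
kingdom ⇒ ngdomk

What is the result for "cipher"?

What's happening: move the first 2 characters to the end (rotate left by 2), then delete the last character.
"cipher" → "pherci" → "pherc".

pherc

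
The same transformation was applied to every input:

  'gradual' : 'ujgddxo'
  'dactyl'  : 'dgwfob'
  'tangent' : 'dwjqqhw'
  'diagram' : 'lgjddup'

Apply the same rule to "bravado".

Rule — swap each adjacent pair of characters (1↔2, 3↔4, ...), then shift every letter 3 places forward in the alphabet (wrapping around).
On "bravado" that produces "ueydgdr".

ueydgdr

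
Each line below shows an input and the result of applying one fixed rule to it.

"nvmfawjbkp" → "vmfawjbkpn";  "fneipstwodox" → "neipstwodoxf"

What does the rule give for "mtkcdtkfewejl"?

Each output is the input with this applied: move the first character to the end.
For "mtkcdtkfewejl" the result is "tkcdtkfewejlm".

tkcdtkfewejlm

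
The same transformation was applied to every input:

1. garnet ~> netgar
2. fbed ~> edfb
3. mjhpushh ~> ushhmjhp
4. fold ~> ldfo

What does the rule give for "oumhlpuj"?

lpujoumh

The pattern: swap the front and back halves of the string.
Doing the same to "oumhlpuj": "lpujoumh".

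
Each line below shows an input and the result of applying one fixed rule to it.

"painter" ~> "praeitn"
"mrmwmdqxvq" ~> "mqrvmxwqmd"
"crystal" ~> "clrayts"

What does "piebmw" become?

pwimeb

Each output is the input with this applied: take characters alternately from the front and the back (1st, last, 2nd, 2nd-last, ...).
So "piebmw" becomes "pwimeb".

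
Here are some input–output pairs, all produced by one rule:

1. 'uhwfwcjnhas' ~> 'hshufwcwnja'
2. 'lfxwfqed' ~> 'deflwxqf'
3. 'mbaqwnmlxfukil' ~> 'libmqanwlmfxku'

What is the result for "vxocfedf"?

fdxvcoef

The transformation: swap each adjacent pair of characters (1↔2, 3↔4, ...), then move the last 2 characters to the front (rotate right by 2).
Applying both steps to "vxocfedf": "xvcoeffd", then "fdxvcoef".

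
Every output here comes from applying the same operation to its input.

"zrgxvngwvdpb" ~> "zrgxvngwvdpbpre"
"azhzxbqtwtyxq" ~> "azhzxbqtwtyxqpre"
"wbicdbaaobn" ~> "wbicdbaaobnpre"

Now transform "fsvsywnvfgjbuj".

Rule — append "pre".
Applying that to "fsvsywnvfgjbuj" gives "fsvsywnvfgjbujpre".

fsvsywnvfgjbujpre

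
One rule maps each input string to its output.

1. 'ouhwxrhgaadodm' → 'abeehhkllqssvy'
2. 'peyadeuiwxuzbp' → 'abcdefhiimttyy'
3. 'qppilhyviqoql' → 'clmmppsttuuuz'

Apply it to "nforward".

aehjrsvv

Rule — shift every letter 4 places forward in the alphabet (wrapping around), then sort the characters into alphabetical order.
"nforward" → "aehjrsvv".
(Check on "peyadeuiwxuzbp": → "ticehiymabydft" → "abcdefhiimttyy" ✓)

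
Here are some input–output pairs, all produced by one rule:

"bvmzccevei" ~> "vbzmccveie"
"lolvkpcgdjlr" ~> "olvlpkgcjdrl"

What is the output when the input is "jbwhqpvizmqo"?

bjhwpqivmzoq

The rule is to swap each adjacent pair of characters (1↔2, 3↔4, ...).
For "jbwhqpvizmqo" the result is "bjhwpqivmzoq".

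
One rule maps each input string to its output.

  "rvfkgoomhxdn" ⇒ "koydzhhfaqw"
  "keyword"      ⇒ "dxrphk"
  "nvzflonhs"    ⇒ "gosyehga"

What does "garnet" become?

ztkgx

Rule — shift every letter 7 places backward in the alphabet (wrapping around), then delete the last character.
Starting from "garnet": after the first operation, "ztkgxm"; after the second, "ztkgx".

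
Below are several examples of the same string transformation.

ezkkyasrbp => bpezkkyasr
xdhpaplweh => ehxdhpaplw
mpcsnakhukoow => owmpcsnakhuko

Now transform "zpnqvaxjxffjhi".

The pattern: move the last 2 characters to the front (rotate right by 2).
Applying that to "zpnqvaxjxffjhi" gives "hizpnqvaxjxffj".

hizpnqvaxjxffj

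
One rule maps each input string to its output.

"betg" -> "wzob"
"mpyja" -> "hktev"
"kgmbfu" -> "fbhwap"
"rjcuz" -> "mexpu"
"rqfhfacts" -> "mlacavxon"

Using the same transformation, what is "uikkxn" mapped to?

pdffsi

The pattern: shift every letter 5 places backward in the alphabet (wrapping around).
On "uikkxn" that produces "pdffsi".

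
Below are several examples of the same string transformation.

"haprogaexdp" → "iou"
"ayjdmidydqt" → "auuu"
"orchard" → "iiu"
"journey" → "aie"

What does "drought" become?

ui

The transformation: shift every letter 9 places backward in the alphabet (wrapping around), then keep only the vowels.
Applying both steps to "drought": "uiflxyk", then "ui".
(Check on "ayjdmidydqt": → "rpaudzupuhk" → "auuu" ✓)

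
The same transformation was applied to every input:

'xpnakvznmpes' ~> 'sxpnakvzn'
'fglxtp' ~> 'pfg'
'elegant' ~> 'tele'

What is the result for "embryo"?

What's happening: move the last character to the front, then delete the last 3 characters.
Doing the same to "embryo": "oem".

oem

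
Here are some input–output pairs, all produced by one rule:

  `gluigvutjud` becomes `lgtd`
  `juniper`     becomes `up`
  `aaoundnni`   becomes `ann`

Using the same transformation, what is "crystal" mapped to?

What's happening: keep one character in every 3, starting at position 2 (positions 2nd, 5th, 8th, ...).
Doing the same to "crystal": "rt".

rt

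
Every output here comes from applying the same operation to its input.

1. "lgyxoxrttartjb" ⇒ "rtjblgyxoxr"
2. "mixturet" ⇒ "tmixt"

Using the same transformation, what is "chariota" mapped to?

Looking at the pairs, the operation is to swap the front and back halves of the string, then delete the first 3 characters.
"chariota" → "iotachar" → "achar".

achar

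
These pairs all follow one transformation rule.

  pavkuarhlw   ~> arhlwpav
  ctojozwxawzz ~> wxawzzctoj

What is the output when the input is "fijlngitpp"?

In each case the input is transformed by: swap the front and back halves of the string, then delete the last 2 characters.
Starting from "fijlngitpp": after the first operation, "gitppfijln"; after the second, "gitppfij".
(Check on "ctojozwxawzz": → "wxawzzctojoz" → "wxawzzctoj" ✓)

gitppfij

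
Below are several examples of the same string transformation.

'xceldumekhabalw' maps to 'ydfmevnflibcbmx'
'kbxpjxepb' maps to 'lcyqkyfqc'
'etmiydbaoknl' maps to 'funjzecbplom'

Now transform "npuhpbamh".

oqviqcbni

Each output is the input with this applied: shift every letter 1 place forward in the alphabet (wrapping around).
Doing the same to "npuhpbamh": "oqviqcbni".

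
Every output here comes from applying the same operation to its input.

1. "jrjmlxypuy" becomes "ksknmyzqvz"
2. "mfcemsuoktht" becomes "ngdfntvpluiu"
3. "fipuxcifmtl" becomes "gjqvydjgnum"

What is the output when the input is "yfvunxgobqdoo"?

The pattern: shift every letter 1 place forward in the alphabet (wrapping around).
Doing the same to "yfvunxgobqdoo": "zgwvoyhpcrepp".

zgwvoyhpcrepp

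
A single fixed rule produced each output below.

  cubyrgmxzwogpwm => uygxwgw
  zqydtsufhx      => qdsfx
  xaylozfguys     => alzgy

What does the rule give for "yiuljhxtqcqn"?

The rule is to keep every other character starting from the second (positions 2nd, 4th, 6th, ...).
On "yiuljhxtqcqn" that produces "ilhtcn".

ilhtcn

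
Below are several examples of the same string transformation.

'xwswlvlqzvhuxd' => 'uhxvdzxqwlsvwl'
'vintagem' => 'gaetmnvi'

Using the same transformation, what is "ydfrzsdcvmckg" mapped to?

cmkvgcyddsfzr

The pattern: move the last 3 characters to the front (rotate right by 3), then take characters alternately from the front and the back (1st, last, 2nd, 2nd-last, ...).
So "ydfrzsdcvmckg" becomes "cmkvgcyddsfzr".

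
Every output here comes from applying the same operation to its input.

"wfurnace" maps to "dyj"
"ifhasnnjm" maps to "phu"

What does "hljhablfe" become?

In each case the input is transformed by: shift every letter 7 places forward in the alphabet (wrapping around), then keep one character in every 3, starting at position 1 (positions 1st, 4th, 7th, ...).
So "hljhablfe" becomes "oos".
(Check on "wfurnace": → "dmbyuhjl" → "dyj" ✓)

oos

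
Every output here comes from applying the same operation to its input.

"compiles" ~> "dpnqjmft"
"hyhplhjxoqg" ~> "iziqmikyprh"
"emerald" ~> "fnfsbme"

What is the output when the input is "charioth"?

dibsjpui

Each output is the input with this applied: shift every letter 1 place forward in the alphabet (wrapping around).
Doing the same to "charioth": "dibsjpui".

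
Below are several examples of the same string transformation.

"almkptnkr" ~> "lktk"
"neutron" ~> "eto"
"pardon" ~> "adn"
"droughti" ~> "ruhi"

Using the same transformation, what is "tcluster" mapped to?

Each output is the input with this applied: keep every other character starting from the second (positions 2nd, 4th, 6th, ...).
On "tcluster" that produces "cutr".

cutr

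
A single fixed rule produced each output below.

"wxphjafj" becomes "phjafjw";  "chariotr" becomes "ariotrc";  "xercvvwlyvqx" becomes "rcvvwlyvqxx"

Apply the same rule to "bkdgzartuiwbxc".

The rule is to move the first character to the end, then delete the first character.
For "bkdgzartuiwbxc", step one produces "kdgzartuiwbxcb"; step two turns that into "dgzartuiwbxcb".

dgzartuiwbxcb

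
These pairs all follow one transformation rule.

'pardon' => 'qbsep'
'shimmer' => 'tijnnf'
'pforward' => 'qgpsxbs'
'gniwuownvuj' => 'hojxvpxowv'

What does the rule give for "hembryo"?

ifncsz

Looking at the pairs, the operation is to delete the last character, then shift every letter 1 place forward in the alphabet (wrapping around).
On "hembryo" that produces "ifncsz".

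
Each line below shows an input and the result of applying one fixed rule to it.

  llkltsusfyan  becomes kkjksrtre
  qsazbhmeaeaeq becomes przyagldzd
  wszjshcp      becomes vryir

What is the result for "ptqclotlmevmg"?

ospbknskld

The transformation: delete the last 3 characters, then shift every letter 1 place backward in the alphabet (wrapping around).
Applying both steps to "ptqclotlmevmg": "ptqclotlme", then "ospbknskld".
(Check on "wszjshcp": → "wszjs" → "vryir" ✓)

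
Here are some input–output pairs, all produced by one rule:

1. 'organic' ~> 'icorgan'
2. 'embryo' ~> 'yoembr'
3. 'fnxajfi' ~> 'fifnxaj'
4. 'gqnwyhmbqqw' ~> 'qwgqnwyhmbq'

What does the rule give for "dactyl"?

yldact

What's happening: move the last 2 characters to the front (rotate right by 2).
Doing the same to "dactyl": "yldact".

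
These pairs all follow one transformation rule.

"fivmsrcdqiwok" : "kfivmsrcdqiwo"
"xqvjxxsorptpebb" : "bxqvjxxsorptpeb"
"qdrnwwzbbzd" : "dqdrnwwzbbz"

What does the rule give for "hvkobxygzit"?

The transformation: move the last character to the front.
On "hvkobxygzit" that produces "thvkobxygzi".

thvkobxygzi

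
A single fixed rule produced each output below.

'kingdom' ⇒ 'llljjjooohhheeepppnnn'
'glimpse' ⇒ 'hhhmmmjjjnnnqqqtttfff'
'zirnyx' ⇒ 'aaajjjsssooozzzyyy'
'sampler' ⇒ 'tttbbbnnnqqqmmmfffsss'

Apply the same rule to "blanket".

cccmmmbbbooolllfffuuu

The pattern: shift every letter 1 place forward in the alphabet (wrapping around), then repeat every character 3 times.
On "blanket": the first step gives "cmbolfu", and the second then gives "cccmmmbbbooolllfffuuu".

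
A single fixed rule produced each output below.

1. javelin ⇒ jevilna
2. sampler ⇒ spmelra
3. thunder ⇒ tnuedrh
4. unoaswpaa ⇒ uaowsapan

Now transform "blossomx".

Looking at the pairs, the operation is to swap each adjacent pair of characters (1↔2, 3↔4, ...), then move the first character to the end.
Applying both steps to "blossomx": "lbsoosxm", then "bsoosxml".

bsoosxml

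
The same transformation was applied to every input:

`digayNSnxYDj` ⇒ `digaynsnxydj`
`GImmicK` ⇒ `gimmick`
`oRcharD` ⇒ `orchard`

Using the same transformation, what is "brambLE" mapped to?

The rule is to convert every letter to lowercase.
Doing the same to "brambLE": "bramble".

bramble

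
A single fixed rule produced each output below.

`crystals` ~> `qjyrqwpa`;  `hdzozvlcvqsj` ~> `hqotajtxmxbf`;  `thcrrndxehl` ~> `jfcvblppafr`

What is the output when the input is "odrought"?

What's happening: reverse the string, then shift every letter 2 places backward in the alphabet (wrapping around).
Applying both steps to "odrought": "thguordo", then "rfesmpbm".

rfesmpbm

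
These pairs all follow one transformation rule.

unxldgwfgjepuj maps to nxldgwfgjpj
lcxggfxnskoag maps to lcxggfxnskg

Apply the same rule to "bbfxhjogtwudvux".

In each case the input is transformed by: remove every vowel.
So "bbfxhjogtwudvux" becomes "bbfxhjgtwdvx".

bbfxhjgtwdvx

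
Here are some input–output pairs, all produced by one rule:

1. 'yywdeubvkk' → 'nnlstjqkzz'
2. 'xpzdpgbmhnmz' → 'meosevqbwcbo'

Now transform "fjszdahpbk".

The transformation: shift every letter 11 places backward in the alphabet (wrapping around).
Applying that to "fjszdahpbk" gives "uyhospweqz".

uyhospweqz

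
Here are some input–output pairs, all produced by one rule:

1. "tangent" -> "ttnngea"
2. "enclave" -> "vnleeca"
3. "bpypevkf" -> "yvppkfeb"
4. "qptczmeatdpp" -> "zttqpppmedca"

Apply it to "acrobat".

The transformation: sort the characters into reverse alphabetical order.
For "acrobat" the result is "trocbaa".

trocbaa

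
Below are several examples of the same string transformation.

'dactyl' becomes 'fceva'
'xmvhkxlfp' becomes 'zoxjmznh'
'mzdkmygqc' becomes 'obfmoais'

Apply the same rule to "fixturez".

The pattern: shift every letter 2 places forward in the alphabet (wrapping around), then delete the last character.
Working it through for "fixturez": intermediate "hkzvwtgb", final "hkzvwtg".

hkzvwtg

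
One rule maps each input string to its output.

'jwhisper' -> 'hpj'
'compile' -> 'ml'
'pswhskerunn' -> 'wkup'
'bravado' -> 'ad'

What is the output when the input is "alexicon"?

eca

The transformation: move the first character to the end, then keep one character in every 3, starting at position 2 (positions 2nd, 5th, 8th, ...).
For "alexicon", step one produces "lexicona"; step two turns that into "eca".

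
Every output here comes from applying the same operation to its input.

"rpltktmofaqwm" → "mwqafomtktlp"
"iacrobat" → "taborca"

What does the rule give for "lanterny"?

The pattern: delete the first character, then reverse the string.
Applying both steps to "lanterny": "anterny", then "ynretna".

ynretna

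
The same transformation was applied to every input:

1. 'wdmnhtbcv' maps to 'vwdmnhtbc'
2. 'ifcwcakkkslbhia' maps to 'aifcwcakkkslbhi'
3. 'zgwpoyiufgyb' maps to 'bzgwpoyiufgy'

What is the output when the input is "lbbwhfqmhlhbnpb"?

The pattern: move the last character to the front.
On "lbbwhfqmhlhbnpb" that produces "blbbwhfqmhlhbnp".

blbbwhfqmhlhbnp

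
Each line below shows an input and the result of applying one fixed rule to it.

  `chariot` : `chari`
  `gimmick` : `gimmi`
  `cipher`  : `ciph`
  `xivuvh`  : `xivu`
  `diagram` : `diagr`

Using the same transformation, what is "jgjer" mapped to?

jgj

Rule — delete the last 2 characters.
On "jgjer" that produces "jgj".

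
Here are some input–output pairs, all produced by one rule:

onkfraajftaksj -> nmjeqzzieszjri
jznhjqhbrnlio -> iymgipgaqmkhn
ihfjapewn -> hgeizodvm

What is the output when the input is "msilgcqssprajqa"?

lrhkfbprroqzipz

The transformation: shift every letter 1 place backward in the alphabet (wrapping around).
Applying that to "msilgcqssprajqa" gives "lrhkfbprroqzipz".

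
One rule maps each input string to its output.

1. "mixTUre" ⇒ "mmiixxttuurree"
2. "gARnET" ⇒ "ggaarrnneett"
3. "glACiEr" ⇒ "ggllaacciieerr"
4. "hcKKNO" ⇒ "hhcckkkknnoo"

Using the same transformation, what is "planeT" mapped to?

ppllaanneett

Rule — double every character, then convert every letter to lowercase.
Starting from "planeT": after the first operation, "ppllaanneeTT"; after the second, "ppllaanneett".
(Check on "gARnET": → "ggAARRnnEETT" → "ggaarrnneett" ✓)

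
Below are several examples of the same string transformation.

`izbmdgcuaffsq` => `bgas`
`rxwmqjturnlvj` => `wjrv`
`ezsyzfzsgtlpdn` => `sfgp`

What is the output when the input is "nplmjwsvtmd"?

lwt

Looking at the pairs, the operation is to keep one character in every 3, starting at position 3 (positions 3rd, 6th, 9th, ...).
Applying that to "nplmjwsvtmd" gives "lwt".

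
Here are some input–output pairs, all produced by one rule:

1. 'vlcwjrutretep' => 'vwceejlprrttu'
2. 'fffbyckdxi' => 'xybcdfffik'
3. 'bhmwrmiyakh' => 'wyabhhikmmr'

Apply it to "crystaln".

Each output is the input with this applied: sort the characters into alphabetical order, then move the last 2 characters to the front (rotate right by 2).
On "crystaln": the first step gives "aclnrsty", and the second then gives "tyaclnrs".

tyaclnrs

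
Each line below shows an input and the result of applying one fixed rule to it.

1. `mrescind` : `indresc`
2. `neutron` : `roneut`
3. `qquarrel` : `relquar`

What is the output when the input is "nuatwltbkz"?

What's happening: delete the first character, then move the last 3 characters to the front (rotate right by 3).
"nuatwltbkz" → "uatwltbkz" → "bkzuatwlt".

bkzuatwlt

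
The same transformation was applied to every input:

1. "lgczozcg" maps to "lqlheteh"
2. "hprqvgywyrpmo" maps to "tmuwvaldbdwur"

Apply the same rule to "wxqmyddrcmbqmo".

tbcvrdiiwhrgvr

Rule — shift every letter 5 places forward in the alphabet (wrapping around), then move the last character to the front.
For "wxqmyddrcmbqmo", step one produces "bcvrdiiwhrgvrt"; step two turns that into "tbcvrdiiwhrgvr".
(Check on "hprqvgywyrpmo": → "muwvaldbdwurt" → "tmuwvaldbdwur" ✓)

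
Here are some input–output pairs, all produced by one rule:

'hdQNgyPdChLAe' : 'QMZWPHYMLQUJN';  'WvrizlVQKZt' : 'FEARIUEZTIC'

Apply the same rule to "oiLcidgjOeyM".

XRULRMPSXNHV

In each case the input is transformed by: shift every letter 9 places forward in the alphabet (wrapping around), then convert every letter to uppercase.
"oiLcidgjOeyM" → "xrUlrmpsXnhV" → "XRULRMPSXNHV".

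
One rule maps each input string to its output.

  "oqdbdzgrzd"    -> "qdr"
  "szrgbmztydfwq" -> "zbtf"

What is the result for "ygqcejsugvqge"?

geuq

The pattern: keep one character in every 3, starting at position 2 (positions 2nd, 5th, 8th, ...).
Doing the same to "ygqcejsugvqge": "geuq".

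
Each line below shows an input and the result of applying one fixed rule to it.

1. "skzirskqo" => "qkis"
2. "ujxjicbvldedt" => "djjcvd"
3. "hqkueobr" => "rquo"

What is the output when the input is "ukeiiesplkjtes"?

What's happening: keep every other character starting from the second (positions 2nd, 4th, 6th, ...), then move the last character to the front.
Working it through for "ukeiiesplkjtes": intermediate "kiepkts", final "skiepkt".

skiepkt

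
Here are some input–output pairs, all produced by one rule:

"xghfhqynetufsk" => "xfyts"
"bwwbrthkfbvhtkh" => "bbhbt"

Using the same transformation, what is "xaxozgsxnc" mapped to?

What's happening: keep one character in every 3, starting at position 1 (positions 1st, 4th, 7th, ...).
Applying that to "xaxozgsxnc" gives "xosc".

xosc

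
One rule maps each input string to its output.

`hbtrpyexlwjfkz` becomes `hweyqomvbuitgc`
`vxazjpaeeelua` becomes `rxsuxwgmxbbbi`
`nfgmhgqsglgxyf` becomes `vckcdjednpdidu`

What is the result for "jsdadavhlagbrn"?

okgpaxaxseixdy

The transformation: move the last 2 characters to the front (rotate right by 2), then shift every letter 3 places backward in the alphabet (wrapping around).
Applying both steps to "jsdadavhlagbrn": "rnjsdadavhlagb", then "okgpaxaxseixdy".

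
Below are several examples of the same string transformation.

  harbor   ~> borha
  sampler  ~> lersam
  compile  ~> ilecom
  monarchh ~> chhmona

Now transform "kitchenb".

What's happening: move the last 3 characters to the front (rotate right by 3), then delete the last character.
For "kitchenb", step one produces "enbkitch"; step two turns that into "enbkitc".

enbkitc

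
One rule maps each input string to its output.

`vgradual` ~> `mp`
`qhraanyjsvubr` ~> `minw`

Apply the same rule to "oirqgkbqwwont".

mfri

Rule — keep one character in every 3, starting at position 3 (positions 3rd, 6th, 9th, ...), then shift every letter 5 places backward in the alphabet (wrapping around).
Applying that to "oirqgkbqwwont" gives "mfri".
(Check on "vgradual": → "ru" → "mp" ✓)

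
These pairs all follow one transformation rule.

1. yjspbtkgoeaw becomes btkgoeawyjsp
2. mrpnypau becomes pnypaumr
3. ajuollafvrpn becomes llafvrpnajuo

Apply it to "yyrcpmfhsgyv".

pmfhsgyvyyrc

The rule is to move the last 2 characters to the front (rotate right by 2), then swap the front and back halves of the string.
Starting from "yyrcpmfhsgyv": after the first operation, "yvyyrcpmfhsg"; after the second, "pmfhsgyvyyrc".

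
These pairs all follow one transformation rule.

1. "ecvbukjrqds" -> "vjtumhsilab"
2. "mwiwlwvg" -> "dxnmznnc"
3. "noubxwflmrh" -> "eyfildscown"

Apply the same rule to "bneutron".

The transformation: take characters alternately from the front and the back (1st, last, 2nd, 2nd-last, ...), then shift every letter 9 places backward in the alphabet (wrapping around).
"bneutron" → "bnnoerut" → "seefvilk".

seefvilk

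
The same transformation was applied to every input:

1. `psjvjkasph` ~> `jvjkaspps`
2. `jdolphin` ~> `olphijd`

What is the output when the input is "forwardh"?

rwardfo

The rule is to delete the last character, then move the first 2 characters to the end (rotate left by 2).
"forwardh" → "forward" → "rwardfo".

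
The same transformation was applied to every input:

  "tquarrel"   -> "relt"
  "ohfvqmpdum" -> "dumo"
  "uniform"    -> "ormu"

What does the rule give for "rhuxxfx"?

xfxr

Rule — move the first character to the end, then keep only the last 4 characters.
Working it through for "rhuxxfx": intermediate "huxxfxr", final "xfxr".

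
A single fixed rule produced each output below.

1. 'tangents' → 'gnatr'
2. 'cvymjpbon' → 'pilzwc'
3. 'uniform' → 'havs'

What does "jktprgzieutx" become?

The transformation: delete the last 3 characters, then shift every letter 13 places forward in the alphabet (wrapping around) — i.e. ROT13.
"jktprgzieutx" → "jktprgzie" → "wxgcetmvr".

wxgcetmvr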